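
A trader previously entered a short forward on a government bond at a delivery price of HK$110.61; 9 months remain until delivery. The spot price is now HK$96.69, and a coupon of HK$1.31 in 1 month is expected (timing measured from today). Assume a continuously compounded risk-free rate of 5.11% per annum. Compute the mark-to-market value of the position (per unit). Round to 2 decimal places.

HK$11.07

PV(remaining coupons) I = 1.31·e^(−0.0511·1/12) = 1.3044
Current forward F = (S − I)·e^(rT) = (96.69 − 1.3044)·e^(0.0511·9/12) = 95.3856 × 1.039069 = 99.1122
Value (long) = (F − K)·e^(−rT) = (99.1122 − 110.61) × 0.962400 = -11.0655
Short position value = −(long value) = HK$11.07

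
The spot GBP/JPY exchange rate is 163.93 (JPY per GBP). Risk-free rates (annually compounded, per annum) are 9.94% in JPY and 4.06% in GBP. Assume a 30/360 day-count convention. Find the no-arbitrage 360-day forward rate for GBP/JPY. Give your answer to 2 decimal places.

By covered interest parity, F = S · (1+r_JPY)^T / (1+r_GBP)^T
= 163.93 × 1.099400 / 1.040600 = 163.93 × 1.056506
F = 173.19 JPY per GBP

173.19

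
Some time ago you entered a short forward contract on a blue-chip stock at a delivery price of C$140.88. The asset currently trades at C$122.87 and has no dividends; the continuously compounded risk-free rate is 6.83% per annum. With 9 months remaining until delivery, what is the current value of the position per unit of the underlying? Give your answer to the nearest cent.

C$10.98

Current fair forward for the remaining 9 months: F = S·e^(r·T), r = 0.0683
F = 122.87 · e^(0.0683 × 9/12) = 122.87 × 1.052560 = 129.3280
Value of long forward = (F − K)·e^(−rT) = (129.3280 − 140.88) · e^(−0.0683·9/12)
= -11.5520 × 0.950065 = -10.98
Short position value = −(long value) = C$10.98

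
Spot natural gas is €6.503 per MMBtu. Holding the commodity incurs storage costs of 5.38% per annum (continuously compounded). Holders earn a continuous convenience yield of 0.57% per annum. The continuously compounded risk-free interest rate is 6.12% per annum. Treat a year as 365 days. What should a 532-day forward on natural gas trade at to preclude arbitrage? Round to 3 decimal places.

€7.626 per MMBtu

Net carry = r + u − y = 0.0612 + 0.0538 − 0.0057 = 0.1093
F = S·e^((r+u−y)T) = 6.503 · e^(0.1093 × 532/365) = 6.503 · e^0.159308
= 6.503 × 1.172699 = €7.626 per MMBtu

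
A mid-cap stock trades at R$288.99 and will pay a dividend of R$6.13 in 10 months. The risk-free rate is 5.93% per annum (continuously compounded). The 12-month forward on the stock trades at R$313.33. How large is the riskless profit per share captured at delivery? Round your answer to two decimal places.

R$12.88 per share

PV(dividends) I = 6.13·e^(−0.0593·10/12) = 5.8344
Fair forward F* = (S − I)·e^(rT) = (288.99 − 5.8344)·e^0.059300 = 283.1556 × 1.061094 = 300.4547
Market R$313.33 > fair 300.4547: forward overpriced → cash-and-carry (borrow at r, buy the stock and collect the dividends, short the forward).
Profit at T = |F_mkt − F*| = |313.33 − 300.4547| = R$12.88 per share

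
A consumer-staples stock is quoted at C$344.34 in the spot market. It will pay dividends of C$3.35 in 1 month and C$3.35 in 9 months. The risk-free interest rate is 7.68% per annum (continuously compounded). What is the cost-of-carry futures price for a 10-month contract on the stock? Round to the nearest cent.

PV(dividends) I = 3.35·e^(−0.0768·1/12) + 3.35·e^(−0.0768·9/12)
I = 3.3286 + 3.1625 = 6.4911
F = (S − I)·e^(rT) = (344.34 − 6.4911) · e^(0.0768·10/12)
= 337.8489 · e^0.064000 = 337.8489 × 1.066092 = C$360.18

C$360.18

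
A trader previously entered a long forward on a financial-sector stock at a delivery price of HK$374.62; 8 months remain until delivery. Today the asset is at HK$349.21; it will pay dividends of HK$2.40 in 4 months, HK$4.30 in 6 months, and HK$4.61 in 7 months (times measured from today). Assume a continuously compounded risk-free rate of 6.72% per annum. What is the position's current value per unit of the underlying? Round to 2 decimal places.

-HK$19.93

PV(remaining dividends) I = 2.40·e^(−0.0672·4/12) + 4.30·e^(−0.0672·6/12) + 4.61·e^(−0.0672·7/12) = 10.9375
Current forward F = (S − I)·e^(rT) = (349.21 − 10.9375)·e^(0.0672·8/12) = 338.2725 × 1.045819 = 353.7718
Value (long) = (F − K)·e^(−rT) = (353.7718 − 374.62) × 0.956189 = -19.9348
Value = -HK$19.93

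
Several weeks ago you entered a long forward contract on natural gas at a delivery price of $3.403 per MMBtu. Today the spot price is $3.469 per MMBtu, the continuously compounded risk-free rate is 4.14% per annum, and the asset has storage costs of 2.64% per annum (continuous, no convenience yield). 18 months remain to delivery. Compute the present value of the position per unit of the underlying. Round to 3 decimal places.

$0.411 per MMBtu

Current fair forward for the remaining 18 months: F = S·e^((r + u)·T), (r + u) = 0.0414 + 0.0264 = 0.0678
F = 3.469 · e^(0.0678 × 18/12) = 3.469 × 1.107051 = 3.8404
Value of long forward = (F − K)·e^(−rT) = (3.8404 − 3.403) · e^(−0.0414·18/12)
= 0.4374 × 0.939789 = 0.411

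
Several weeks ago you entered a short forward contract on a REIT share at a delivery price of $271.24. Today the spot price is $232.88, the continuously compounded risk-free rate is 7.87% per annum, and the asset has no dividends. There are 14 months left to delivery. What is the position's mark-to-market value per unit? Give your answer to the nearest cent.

$14.56

Current fair forward for the remaining 14 months: F = S·e^(r·T), r = 0.0787
F = 232.88 · e^(0.0787 × 14/12) = 232.88 × 1.096164 = 255.2747
Value of long forward = (F − K)·e^(−rT) = (255.2747 − 271.24) · e^(−0.0787·14/12)
= -15.9653 × 0.912272 = -14.56
Short position value = −(long value) = $14.56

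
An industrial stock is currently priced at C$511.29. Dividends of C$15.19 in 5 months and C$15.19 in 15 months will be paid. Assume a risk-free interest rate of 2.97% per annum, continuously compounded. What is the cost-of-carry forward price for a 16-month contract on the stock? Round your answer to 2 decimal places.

PV(dividends) I = 15.19·e^(−0.0297·5/12) + 15.19·e^(−0.0297·15/12)
I = 15.0032 + 14.6364 = 29.6396
F = (S − I)·e^(rT) = (511.29 − 29.6396) · e^(0.0297·16/12)
= 481.6504 · e^0.039600 = 481.6504 × 1.040395 = C$501.11

C$501.11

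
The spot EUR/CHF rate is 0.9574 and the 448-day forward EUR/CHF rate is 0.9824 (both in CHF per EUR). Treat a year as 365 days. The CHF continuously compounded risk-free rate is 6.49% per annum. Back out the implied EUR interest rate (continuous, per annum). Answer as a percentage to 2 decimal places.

4.39%

F = S·e^((r_CHF − r_EUR)T) ⇒ r_EUR = r_CHF − ln(F/S)/T
ln(0.9824/0.9574) = 0.025777; /(448/365) = 0.021001
r_EUR = 0.0649 − 0.021001 = 0.043899
r_EUR = 4.39%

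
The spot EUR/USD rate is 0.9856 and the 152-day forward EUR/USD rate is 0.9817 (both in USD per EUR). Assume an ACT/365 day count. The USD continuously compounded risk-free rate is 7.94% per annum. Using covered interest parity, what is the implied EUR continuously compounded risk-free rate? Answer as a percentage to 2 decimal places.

F = S·e^((r_USD − r_EUR)T) ⇒ r_EUR = r_USD − ln(F/S)/T
ln(0.9817/0.9856) = -0.003965; /(152/365) = -0.009521
r_EUR = 0.0794 + 0.009521 = 0.088921
r_EUR = 8.89%

8.89%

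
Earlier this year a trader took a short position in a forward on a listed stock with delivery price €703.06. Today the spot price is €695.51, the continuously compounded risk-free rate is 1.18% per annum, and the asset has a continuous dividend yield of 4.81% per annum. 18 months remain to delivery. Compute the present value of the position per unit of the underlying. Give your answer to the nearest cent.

€43.63

Current fair forward for the remaining 18 months: F = S·e^((r − q)·T), (r − q) = 0.0118 − 0.0481 = -0.0363
F = 695.51 · e^(-0.0363 × 18/12) = 695.51 × 0.947006 = 658.6521
Value of long forward = (F − K)·e^(−rT) = (658.6521 − 703.06) · e^(−0.0118·18/12)
= -44.4079 × 0.982456 = -43.63
Short position value = −(long value) = €43.63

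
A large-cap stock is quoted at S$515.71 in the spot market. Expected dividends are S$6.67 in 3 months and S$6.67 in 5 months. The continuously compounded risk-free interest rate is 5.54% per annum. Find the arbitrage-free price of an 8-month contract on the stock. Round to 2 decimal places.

S$521.52

PV(dividends) I = 6.67·e^(−0.0554·3/12) + 6.67·e^(−0.0554·5/12)
I = 6.5783 + 6.5178 = 13.0961
F = (S − I)·e^(rT) = (515.71 − 13.0961) · e^(0.0554·8/12)
= 502.6139 · e^0.036933 = 502.6139 × 1.037623 = S$521.52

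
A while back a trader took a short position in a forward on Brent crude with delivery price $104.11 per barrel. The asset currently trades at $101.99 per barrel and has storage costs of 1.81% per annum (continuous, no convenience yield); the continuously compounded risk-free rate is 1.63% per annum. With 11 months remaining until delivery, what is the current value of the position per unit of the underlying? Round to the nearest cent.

-$1.13 per barrel

Current fair forward for the remaining 11 months: F = S·e^((r + u)·T), (r + u) = 0.0163 + 0.0181 = 0.0344
F = 101.99 · e^(0.0344 × 11/12) = 101.99 × 1.032036 = 105.2574
Value of long forward = (F − K)·e^(−rT) = (105.2574 − 104.11) · e^(−0.0163·11/12)
= 1.1474 × 0.985169 = 1.13
Short position value = −(long value) = -$1.13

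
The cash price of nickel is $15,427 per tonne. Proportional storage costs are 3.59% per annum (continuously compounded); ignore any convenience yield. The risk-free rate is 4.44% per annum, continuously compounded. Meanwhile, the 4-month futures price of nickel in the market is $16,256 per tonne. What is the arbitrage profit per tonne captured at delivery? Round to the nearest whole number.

$410 per tonne

Fair futures: F* = S·e^(carry·T), with carry = (r + u) = 0.0444 + 0.0359 = 0.0803
F* = 15427 · e^(0.0803 × 4/12) = 15427 · e^0.026767 = 15427 × 1.027128 = $15845.5037
Market $16256 > fair $15845.5037: forward overpriced → cash-and-carry (buy spot, short the forward).
At maturity, profit = |F_mkt − F*| = |16256 − 15845.5037| = $410 per tonne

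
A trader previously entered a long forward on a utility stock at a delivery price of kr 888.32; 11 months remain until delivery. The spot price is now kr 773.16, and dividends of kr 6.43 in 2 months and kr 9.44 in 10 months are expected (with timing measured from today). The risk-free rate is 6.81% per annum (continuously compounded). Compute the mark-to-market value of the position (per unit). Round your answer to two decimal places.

-kr 76.68

PV(remaining dividends) I = 6.43·e^(−0.0681·2/12) + 9.44·e^(−0.0681·10/12) = 15.2766
Current forward F = (S − I)·e^(rT) = (773.16 − 15.2766)·e^(0.0681·11/12) = 757.8834 × 1.064415 = 806.7025
Value (long) = (F − K)·e^(−rT) = (806.7025 − 888.32) × 0.939484 = -76.6783
Value = -kr 76.68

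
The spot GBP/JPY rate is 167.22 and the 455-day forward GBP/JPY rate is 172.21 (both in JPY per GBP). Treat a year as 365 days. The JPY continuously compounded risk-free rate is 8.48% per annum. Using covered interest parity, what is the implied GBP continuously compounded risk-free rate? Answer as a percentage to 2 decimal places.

6.12%

F = S·e^((r_JPY − r_GBP)T) ⇒ r_GBP = r_JPY − ln(F/S)/T
ln(172.21/167.22) = 0.029404; /(455/365) = 0.023588
r_GBP = 0.0848 − 0.023588 = 0.061212
r_GBP = 6.12%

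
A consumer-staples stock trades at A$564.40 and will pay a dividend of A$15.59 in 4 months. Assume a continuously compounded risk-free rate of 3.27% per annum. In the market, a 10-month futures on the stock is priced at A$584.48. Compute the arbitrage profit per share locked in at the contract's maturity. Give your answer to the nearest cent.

PV(dividends) I = 15.59·e^(−0.0327·4/12) = 15.4210
Fair futures F* = (S − I)·e^(rT) = (564.40 − 15.4210)·e^0.027250 = 548.9790 × 1.027625 = 564.1445
Market A$584.48 > fair 564.1445: forward overpriced → cash-and-carry (borrow at r, buy the stock and collect the dividends, short the forward).
Profit at T = |F_mkt − F*| = |584.48 − 564.1445| = A$20.34 per share

A$20.34 per share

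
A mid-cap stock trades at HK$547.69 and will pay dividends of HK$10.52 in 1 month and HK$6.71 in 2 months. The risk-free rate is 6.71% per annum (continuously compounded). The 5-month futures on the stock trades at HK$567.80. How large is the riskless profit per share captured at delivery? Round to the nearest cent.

HK$22.16 per share

PV(dividends) I = 10.52·e^(−0.0671·1/12) + 6.71·e^(−0.0671·2/12) = 17.0967
Fair futures F* = (S − I)·e^(rT) = (547.69 − 17.0967)·e^0.027958 = 530.5933 × 1.028352 = 545.6367
Market HK$567.80 > fair 545.6367: forward overpriced → cash-and-carry (borrow at r, buy the stock and collect the dividends, short the forward).
Profit at T = |F_mkt − F*| = |567.80 − 545.6367| = HK$22.16 per share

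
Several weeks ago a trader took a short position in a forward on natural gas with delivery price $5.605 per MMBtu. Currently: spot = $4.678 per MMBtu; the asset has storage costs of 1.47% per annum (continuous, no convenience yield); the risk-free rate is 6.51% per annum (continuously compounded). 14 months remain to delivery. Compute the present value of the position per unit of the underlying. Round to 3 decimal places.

Current fair forward for the remaining 14 months: F = S·e^((r + u)·T), (r + u) = 0.0651 + 0.0147 = 0.0798
F = 4.678 · e^(0.0798 × 14/12) = 4.678 × 1.097571 = 5.1344
Value of long forward = (F − K)·e^(−rT) = (5.1344 − 5.605) · e^(−0.0651·14/12)
= -0.4706 × 0.926863 = -0.436
Short position value = −(long value) = $0.436

$0.436 per MMBtu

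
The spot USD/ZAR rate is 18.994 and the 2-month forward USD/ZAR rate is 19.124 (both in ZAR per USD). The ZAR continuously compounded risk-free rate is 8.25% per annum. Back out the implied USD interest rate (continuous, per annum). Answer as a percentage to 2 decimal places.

F = S·e^((r_ZAR − r_USD)T) ⇒ r_USD = r_ZAR − ln(F/S)/T
ln(19.124/18.994) = 0.006821; /(2/12) = 0.040926
r_USD = 0.0825 − 0.040926 = 0.041574
r_USD = 4.16%

4.16%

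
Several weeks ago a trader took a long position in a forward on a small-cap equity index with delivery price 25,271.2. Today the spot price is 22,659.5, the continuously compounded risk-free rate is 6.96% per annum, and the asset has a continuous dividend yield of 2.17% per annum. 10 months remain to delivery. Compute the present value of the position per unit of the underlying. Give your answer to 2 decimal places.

Current fair forward for the remaining 10 months: F = S·e^((r − q)·T), (r − q) = 0.0696 − 0.0217 = 0.0479
F = 22659.5 · e^(0.0479 × 10/12) = 22659.5 × 1.04072404 = 23582.2864
Value of long forward = (F − K)·e^(−rT) = (23582.2864 − 25271.2) · e^(−0.0696·10/12)
= -1688.9136 × 0.94364995 = -1593.74

-1593.74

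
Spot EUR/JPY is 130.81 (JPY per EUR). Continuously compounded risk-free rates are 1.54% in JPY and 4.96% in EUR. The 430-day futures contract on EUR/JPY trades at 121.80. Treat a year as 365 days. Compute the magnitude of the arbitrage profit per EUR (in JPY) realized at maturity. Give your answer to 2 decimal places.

3.84 per EUR (in JPY)

Fair futures: F* = S·e^(carry·T), with carry = (r_JPY − r_EUR) = 0.0154 − 0.0496 = -0.0342
F* = 130.81 · e^(-0.0342 × 430/365) = 130.81 · e^-0.040290 = 130.81 × 0.960511 = 125.6444
Market 121.80 < fair 125.6444: forward underpriced → reverse cash-and-carry (short spot, go long the forward).
At maturity, profit = |F_mkt − F*| = |121.80 − 125.6444| = 3.84 per EUR (in JPY)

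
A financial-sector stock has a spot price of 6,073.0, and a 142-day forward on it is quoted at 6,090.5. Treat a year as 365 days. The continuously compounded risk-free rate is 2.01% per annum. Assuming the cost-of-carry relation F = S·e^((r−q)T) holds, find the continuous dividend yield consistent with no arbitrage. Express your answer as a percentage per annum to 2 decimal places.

From F = S·e^((r−q)T): (r − q) = ln(F/S)/T
ln(6090.5/6073.0) = ln(1.002882) = 0.002878
(r − q) = 0.002878 / (142/365) = 0.007398
q = r − ln(F/S)/T = 0.0201 − 0.007398 = 0.012702
q = 1.27%

1.27%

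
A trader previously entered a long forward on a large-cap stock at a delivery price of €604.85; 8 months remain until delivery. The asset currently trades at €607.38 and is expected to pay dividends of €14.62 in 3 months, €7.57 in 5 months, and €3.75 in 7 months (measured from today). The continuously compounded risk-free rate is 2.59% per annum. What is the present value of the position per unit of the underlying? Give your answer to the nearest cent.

PV(remaining dividends) I = 14.62·e^(−0.0259·3/12) + 7.57·e^(−0.0259·5/12) + 3.75·e^(−0.0259·7/12) = 25.7082
Current forward F = (S − I)·e^(rT) = (607.38 − 25.7082)·e^(0.0259·8/12) = 581.6718 × 1.017417 = 591.8028
Value (long) = (F − K)·e^(−rT) = (591.8028 − 604.85) × 0.982882 = -12.8239
Value = -€12.82

-€12.82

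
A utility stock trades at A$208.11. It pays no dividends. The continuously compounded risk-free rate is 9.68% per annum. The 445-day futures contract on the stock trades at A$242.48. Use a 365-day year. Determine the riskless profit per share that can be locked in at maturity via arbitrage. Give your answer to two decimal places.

A$8.30 per share

Fair futures: F* = S·e^(carry·T), with carry = r = 0.0968
F* = 208.11 · e^(0.0968 × 445/365) = 208.11 · e^0.118016 = 208.11 × 1.125262 = A$234.1783
Market A$242.48 > fair A$234.1783: forward overpriced → cash-and-carry (buy spot, short the forward).
At maturity, profit = |F_mkt − F*| = |242.48 − 234.1783| = A$8.30 per share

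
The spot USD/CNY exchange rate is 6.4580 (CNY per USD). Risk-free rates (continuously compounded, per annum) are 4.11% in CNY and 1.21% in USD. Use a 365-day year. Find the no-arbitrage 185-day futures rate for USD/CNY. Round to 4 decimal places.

6.5536

F = S·e^((r_CNY − r_USD)T) = 6.4580 · e^((0.0411 − 0.0121) × 185/365)
= 6.4580 · e^0.014699 = 6.4580 × 1.014808
F = 6.5536 CNY per USD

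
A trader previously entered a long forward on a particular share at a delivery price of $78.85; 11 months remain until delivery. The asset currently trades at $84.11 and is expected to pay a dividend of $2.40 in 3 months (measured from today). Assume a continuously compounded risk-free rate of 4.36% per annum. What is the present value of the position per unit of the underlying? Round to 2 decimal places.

$5.98

PV(remaining dividends) I = 2.40·e^(−0.0436·3/12) = 2.3740
Current forward F = (S − I)·e^(rT) = (84.11 − 2.3740)·e^(0.0436·11/12) = 81.7360 × 1.040776 = 85.0689
Value (long) = (F − K)·e^(−rT) = (85.0689 − 78.85) × 0.960821 = 5.9752
Value = $5.98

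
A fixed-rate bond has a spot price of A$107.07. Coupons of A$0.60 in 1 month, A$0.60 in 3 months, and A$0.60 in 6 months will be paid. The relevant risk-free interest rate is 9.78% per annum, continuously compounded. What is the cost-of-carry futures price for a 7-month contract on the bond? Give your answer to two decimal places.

PV(coupons) I = 0.60·e^(−0.0978·1/12) + 0.60·e^(−0.0978·3/12) + 0.60·e^(−0.0978·6/12)
I = 0.5951 + 0.5855 + 0.5714 = 1.7520
F = (S − I)·e^(rT) = (107.07 − 1.7520) · e^(0.0978·7/12)
= 105.3180 · e^0.057050 = 105.3180 × 1.058709 = A$111.50

A$111.50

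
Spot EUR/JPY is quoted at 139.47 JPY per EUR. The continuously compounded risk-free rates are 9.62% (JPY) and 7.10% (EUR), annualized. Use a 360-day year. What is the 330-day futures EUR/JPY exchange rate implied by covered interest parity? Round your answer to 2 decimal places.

F = S·e^((r_JPY − r_EUR)T) = 139.47 · e^((0.0962 − 0.0710) × 330/360)
= 139.47 · e^0.023100 = 139.47 × 1.023369
F = 142.73 JPY per EUR

142.73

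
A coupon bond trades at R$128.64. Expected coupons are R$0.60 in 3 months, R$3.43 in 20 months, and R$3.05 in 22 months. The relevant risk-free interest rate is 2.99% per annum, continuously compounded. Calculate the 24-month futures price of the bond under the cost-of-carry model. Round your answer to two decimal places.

PV(coupons) I = 0.60·e^(−0.0299·3/12) + 3.43·e^(−0.0299·20/12) + 3.05·e^(−0.0299·22/12)
I = 0.5955 + 3.2633 + 2.8873 = 6.7461
F = (S − I)·e^(rT) = (128.64 − 6.7461) · e^(0.0299·24/12)
= 121.8939 · e^0.059800 = 121.8939 × 1.061624 = R$129.41

R$129.41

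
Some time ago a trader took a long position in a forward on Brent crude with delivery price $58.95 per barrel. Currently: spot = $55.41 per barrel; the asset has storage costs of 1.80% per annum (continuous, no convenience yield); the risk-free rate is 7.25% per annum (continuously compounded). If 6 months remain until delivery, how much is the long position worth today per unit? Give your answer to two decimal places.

-$0.94 per barrel

Current fair forward for the remaining 6 months: F = S·e^((r + u)·T), (r + u) = 0.0725 + 0.0180 = 0.0905
F = 55.41 · e^(0.0905 × 6/12) = 55.41 × 1.046289 = 57.9749
Value of long forward = (F − K)·e^(−rT) = (57.9749 − 58.95) · e^(−0.0725·6/12)
= -0.9751 × 0.964399 = -0.94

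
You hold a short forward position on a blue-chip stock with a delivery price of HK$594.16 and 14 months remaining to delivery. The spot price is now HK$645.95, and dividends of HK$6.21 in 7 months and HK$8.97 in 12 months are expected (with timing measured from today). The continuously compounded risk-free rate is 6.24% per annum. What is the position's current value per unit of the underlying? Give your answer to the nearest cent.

-HK$79.09

PV(remaining dividends) I = 6.21·e^(−0.0624·7/12) + 8.97·e^(−0.0624·12/12) = 14.4154
Current forward F = (S − I)·e^(rT) = (645.95 − 14.4154)·e^(0.0624·14/12) = 631.5346 × 1.075515 = 679.2249
Value (long) = (F − K)·e^(−rT) = (679.2249 − 594.16) × 0.929787 = 79.0922
Short position value = −(long value) = -HK$79.09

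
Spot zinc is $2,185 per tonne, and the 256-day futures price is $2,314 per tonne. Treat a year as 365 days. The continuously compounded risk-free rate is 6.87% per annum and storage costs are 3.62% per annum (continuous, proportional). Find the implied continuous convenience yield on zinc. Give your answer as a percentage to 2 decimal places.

2.31%

F = S·e^((r+u−y)T) ⇒ (r+u−y) = ln(F/S)/T
ln(2314/2185) = 0.057362; /T ⇒ 0.081786
y = r + u − ln(F/S)/T = 0.0687 + 0.0362 − 0.081786 = 0.023114
y = 2.31%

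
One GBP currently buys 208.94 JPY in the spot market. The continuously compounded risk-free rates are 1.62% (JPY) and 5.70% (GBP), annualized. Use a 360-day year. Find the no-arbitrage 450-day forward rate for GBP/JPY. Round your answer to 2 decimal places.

F = S·e^((r_JPY − r_GBP)T) = 208.94 · e^((0.0162 − 0.0570) × 450/360)
= 208.94 · e^-0.051000 = 208.94 × 0.950279
F = 198.55 JPY per GBP

198.55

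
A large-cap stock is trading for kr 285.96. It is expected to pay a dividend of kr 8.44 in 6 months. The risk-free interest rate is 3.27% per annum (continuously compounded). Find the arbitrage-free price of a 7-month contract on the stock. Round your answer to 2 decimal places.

PV(dividends) I = 8.44·e^(−0.0327·6/12)
I = 8.3031
F = (S − I)·e^(rT) = (285.96 − 8.3031) · e^(0.0327·7/12)
= 277.6569 · e^0.019075 = 277.6569 × 1.019258 = kr 283.00

kr 283.00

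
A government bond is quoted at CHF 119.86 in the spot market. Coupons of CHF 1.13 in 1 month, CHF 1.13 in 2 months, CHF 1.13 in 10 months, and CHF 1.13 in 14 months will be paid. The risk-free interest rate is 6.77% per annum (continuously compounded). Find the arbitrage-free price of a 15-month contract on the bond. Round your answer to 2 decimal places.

PV(coupons) I = 1.13·e^(−0.0677·1/12) + 1.13·e^(−0.0677·2/12) + 1.13·e^(−0.0677·10/12) + 1.13·e^(−0.0677·14/12)
I = 1.1236 + 1.1173 + 1.0680 + 1.0442 = 4.3531
F = (S − I)·e^(rT) = (119.86 − 4.3531) · e^(0.0677·15/12)
= 115.5069 · e^0.084625 = 115.5069 × 1.088309 = CHF 125.71

CHF 125.71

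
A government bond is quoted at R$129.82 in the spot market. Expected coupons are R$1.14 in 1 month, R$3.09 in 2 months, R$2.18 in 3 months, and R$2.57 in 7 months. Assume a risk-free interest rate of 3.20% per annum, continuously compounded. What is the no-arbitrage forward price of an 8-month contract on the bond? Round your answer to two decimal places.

R$123.53

PV(coupons) I = 1.14·e^(−0.0320·1/12) + 3.09·e^(−0.0320·2/12) + 2.18·e^(−0.0320·3/12) + 2.57·e^(−0.0320·7/12)
I = 1.1370 + 3.0736 + 2.1626 + 2.5225 = 8.8957
F = (S − I)·e^(rT) = (129.82 − 8.8957) · e^(0.0320·8/12)
= 120.9243 · e^0.021333 = 120.9243 × 1.021562 = R$123.53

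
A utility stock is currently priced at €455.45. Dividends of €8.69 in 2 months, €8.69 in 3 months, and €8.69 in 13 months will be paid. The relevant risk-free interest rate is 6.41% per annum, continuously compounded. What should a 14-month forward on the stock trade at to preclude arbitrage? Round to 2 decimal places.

PV(dividends) I = 8.69·e^(−0.0641·2/12) + 8.69·e^(−0.0641·3/12) + 8.69·e^(−0.0641·13/12)
I = 8.5977 + 8.5519 + 8.1070 = 25.2566
F = (S − I)·e^(rT) = (455.45 − 25.2566) · e^(0.0641·14/12)
= 430.1934 · e^0.074783 = 430.1934 × 1.077650 = €463.60

€463.60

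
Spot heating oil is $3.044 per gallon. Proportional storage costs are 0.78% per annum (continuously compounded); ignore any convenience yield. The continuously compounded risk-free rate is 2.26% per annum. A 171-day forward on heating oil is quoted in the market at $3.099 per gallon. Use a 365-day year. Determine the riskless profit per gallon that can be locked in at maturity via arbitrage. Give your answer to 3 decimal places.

$0.011 per gallon

Fair forward: F* = S·e^(carry·T), with carry = (r + u) = 0.0226 + 0.0078 = 0.0304
F* = 3.044 · e^(0.0304 × 171/365) = 3.044 · e^0.014242 = 3.044 × 1.014344 = $3.0877
Market $3.099 > fair $3.0877: forward overpriced → cash-and-carry (buy spot, short the forward).
At maturity, profit = |F_mkt − F*| = |3.099 − 3.0877| = $0.011 per gallon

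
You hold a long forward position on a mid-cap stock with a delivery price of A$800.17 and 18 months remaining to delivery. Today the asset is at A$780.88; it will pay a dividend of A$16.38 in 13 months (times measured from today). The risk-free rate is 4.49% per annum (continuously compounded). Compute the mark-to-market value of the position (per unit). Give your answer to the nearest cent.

PV(remaining dividends) I = 16.38·e^(−0.0449·13/12) = 15.6023
Current forward F = (S − I)·e^(rT) = (780.88 − 15.6023)·e^(0.0449·18/12) = 765.2777 × 1.069670 = 818.5946
Value (long) = (F − K)·e^(−rT) = (818.5946 − 800.17) × 0.934868 = 17.2246
Value = A$17.22

A$17.22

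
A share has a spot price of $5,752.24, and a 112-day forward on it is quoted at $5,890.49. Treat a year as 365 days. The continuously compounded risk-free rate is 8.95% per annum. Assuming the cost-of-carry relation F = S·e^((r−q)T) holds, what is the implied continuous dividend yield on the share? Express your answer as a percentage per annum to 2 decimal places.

From F = S·e^((r−q)T): (r − q) = ln(F/S)/T
ln(5890.49/5752.24) = ln(1.024034) = 0.023750
(r − q) = 0.023750 / (112/365) = 0.077400
q = r − ln(F/S)/T = 0.0895 − 0.077400 = 0.012100
q = 1.21%

1.21%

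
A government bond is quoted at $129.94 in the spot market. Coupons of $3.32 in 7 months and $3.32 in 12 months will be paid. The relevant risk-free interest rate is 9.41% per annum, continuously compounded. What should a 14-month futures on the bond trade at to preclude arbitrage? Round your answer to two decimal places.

PV(coupons) I = 3.32·e^(−0.0941·7/12) + 3.32·e^(−0.0941·12/12)
I = 3.1427 + 3.0218 = 6.1645
F = (S − I)·e^(rT) = (129.94 − 6.1645) · e^(0.0941·14/12)
= 123.7755 · e^0.109783 = 123.7755 × 1.116036 = $138.14

$138.14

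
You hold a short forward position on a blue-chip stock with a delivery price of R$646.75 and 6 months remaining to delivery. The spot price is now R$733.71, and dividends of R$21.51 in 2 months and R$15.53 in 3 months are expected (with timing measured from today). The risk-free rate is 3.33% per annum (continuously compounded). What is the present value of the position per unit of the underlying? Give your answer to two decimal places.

-R$60.85

PV(remaining dividends) I = 21.51·e^(−0.0333·2/12) + 15.53·e^(−0.0333·3/12) = 36.7922
Current forward F = (S − I)·e^(rT) = (733.71 − 36.7922)·e^(0.0333·6/12) = 696.9178 × 1.016789 = 708.6184
Value (long) = (F − K)·e^(−rT) = (708.6184 − 646.75) × 0.983488 = 60.8468
Short position value = −(long value) = -R$60.85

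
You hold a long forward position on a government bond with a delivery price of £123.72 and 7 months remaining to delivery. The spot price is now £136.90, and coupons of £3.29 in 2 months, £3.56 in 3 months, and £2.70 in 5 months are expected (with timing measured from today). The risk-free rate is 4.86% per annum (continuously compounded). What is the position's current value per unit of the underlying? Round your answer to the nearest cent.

PV(remaining coupons) I = 3.29·e^(−0.0486·2/12) + 3.56·e^(−0.0486·3/12) + 2.70·e^(−0.0486·5/12) = 9.4263
Current forward F = (S − I)·e^(rT) = (136.90 − 9.4263)·e^(0.0486·7/12) = 127.4737 × 1.028756 = 131.1393
Value (long) = (F − K)·e^(−rT) = (131.1393 − 123.72) × 0.972048 = 7.2119
Value = £7.21

£7.21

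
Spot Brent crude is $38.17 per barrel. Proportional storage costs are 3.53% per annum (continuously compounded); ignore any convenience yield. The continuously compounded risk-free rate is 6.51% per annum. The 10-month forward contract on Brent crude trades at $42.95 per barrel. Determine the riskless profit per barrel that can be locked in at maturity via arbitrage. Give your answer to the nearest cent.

Fair forward: F* = S·e^(carry·T), with carry = (r + u) = 0.0651 + 0.0353 = 0.1004
F* = 38.17 · e^(0.1004 × 10/12) = 38.17 · e^0.083667 = 38.17 × 1.087267 = $41.5010
Market $42.95 > fair $41.5010: forward overpriced → cash-and-carry (buy spot, short the forward).
At maturity, profit = |F_mkt − F*| = |42.95 − 41.5010| = $1.45 per barrel

$1.45 per barrel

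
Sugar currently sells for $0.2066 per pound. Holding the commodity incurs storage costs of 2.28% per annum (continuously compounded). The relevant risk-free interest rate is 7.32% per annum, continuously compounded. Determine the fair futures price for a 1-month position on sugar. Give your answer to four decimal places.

$0.2083 per pound

Net carry = r + u − y = 0.0732 + 0.0228 − 0.0000 = 0.0960
F = S·e^((r+u−y)T) = 0.2066 · e^(0.0960 × 1/12) = 0.2066 · e^0.008000
= 0.2066 × 1.008032 = $0.2083 per pound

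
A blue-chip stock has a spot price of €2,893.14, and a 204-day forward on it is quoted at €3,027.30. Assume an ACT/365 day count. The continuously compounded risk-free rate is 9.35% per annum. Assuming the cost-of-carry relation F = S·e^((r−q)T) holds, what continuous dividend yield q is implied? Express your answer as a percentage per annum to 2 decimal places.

1.24%

From F = S·e^((r−q)T): (r − q) = ln(F/S)/T
ln(3027.30/2893.14) = ln(1.046372) = 0.045329
(r − q) = 0.045329 / (204/365) = 0.081103
q = r − ln(F/S)/T = 0.0935 − 0.081103 = 0.012397
q = 1.24%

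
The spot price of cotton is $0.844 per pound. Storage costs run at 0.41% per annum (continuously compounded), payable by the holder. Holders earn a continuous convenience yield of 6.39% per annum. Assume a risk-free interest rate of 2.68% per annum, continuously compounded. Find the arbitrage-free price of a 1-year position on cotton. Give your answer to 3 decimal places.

Net carry = r + u − y = 0.0268 + 0.0041 − 0.0639 = -0.0330
F = S·e^((r+u−y)T) = 0.844 · e^(-0.0330 × 1) = 0.844 · e^-0.033000
= 0.844 × 0.967539 = $0.817 per pound

$0.817 per pound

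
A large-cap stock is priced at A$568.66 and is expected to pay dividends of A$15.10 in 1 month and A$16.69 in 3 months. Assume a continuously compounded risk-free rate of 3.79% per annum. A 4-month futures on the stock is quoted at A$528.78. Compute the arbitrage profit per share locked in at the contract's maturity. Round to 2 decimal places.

A$15.12 per share

PV(dividends) I = 15.10·e^(−0.0379·1/12) + 16.69·e^(−0.0379·3/12) = 31.5850
Fair futures F* = (S − I)·e^(rT) = (568.66 − 31.5850)·e^0.012633 = 537.0750 × 1.012713 = 543.9028
Market A$528.78 < fair 543.9028: forward underpriced → reverse cash-and-carry (short the stock, invest proceeds at r, pay the dividends, go long the forward).
Profit at T = |F_mkt − F*| = |528.78 − 543.9028| = A$15.12 per share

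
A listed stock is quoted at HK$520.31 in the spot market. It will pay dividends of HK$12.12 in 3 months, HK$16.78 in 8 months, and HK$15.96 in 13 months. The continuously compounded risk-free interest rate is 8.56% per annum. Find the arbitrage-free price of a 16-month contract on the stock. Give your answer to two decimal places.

PV(dividends) I = 12.12·e^(−0.0856·3/12) + 16.78·e^(−0.0856·8/12) + 15.96·e^(−0.0856·13/12)
I = 11.8634 + 15.8492 + 14.5465 = 42.2591
F = (S − I)·e^(rT) = (520.31 − 42.2591) · e^(0.0856·16/12)
= 478.0509 · e^0.114133 = 478.0509 × 1.120901 = HK$535.85

HK$535.85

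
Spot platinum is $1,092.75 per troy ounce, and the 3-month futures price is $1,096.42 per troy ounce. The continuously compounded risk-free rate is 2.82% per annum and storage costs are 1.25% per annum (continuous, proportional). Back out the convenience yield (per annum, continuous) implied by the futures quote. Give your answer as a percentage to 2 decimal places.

2.73%

F = S·e^((r+u−y)T) ⇒ (r+u−y) = ln(F/S)/T
ln(1096.42/1092.75) = 0.003353; /T ⇒ 0.013412
y = r + u − ln(F/S)/T = 0.0282 + 0.0125 − 0.013412 = 0.027288
y = 2.73%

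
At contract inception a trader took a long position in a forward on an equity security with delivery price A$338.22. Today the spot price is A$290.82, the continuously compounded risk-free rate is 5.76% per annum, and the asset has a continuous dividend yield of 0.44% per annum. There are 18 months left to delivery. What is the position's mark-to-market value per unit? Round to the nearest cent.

Current fair forward for the remaining 18 months: F = S·e^((r − q)·T), (r − q) = 0.0576 − 0.0044 = 0.0532
F = 290.82 · e^(0.0532 × 18/12) = 290.82 × 1.083070 = 314.9784
Value of long forward = (F − K)·e^(−rT) = (314.9784 − 338.22) · e^(−0.0576·18/12)
= -23.2416 × 0.917227 = -21.32

-A$21.32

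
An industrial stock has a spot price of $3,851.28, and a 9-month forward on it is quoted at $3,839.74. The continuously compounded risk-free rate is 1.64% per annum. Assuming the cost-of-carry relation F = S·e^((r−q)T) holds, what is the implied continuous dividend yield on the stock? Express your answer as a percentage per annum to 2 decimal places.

From F = S·e^((r−q)T): (r − q) = ln(F/S)/T
ln(3839.74/3851.28) = ln(0.997004) = -0.003000
(r − q) = -0.003000 / (9/12) = -0.004000
q = r − ln(F/S)/T = 0.0164 + 0.004000 = 0.020400
q = 2.04%

2.04%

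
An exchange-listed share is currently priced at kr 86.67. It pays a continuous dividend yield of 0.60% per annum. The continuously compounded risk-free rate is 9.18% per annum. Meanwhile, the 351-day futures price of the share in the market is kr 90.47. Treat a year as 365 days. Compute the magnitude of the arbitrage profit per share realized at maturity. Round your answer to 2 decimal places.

kr 3.65 per share

Fair futures: F* = S·e^(carry·T), with carry = (r − q) = 0.0918 − 0.0060 = 0.0858
F* = 86.67 · e^(0.0858 × 351/365) = 86.67 · e^0.082509 = 86.67 × 1.086008 = kr 94.1243
Market kr 90.47 < fair kr 94.1243: forward underpriced → reverse cash-and-carry (short spot, go long the forward).
At maturity, profit = |F_mkt − F*| = |90.47 − 94.1243| = kr 3.65 per share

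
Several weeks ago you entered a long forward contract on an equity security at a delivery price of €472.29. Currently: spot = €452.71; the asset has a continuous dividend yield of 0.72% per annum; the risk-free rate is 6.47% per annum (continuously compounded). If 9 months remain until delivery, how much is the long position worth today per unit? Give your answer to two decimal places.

€0.35

Current fair forward for the remaining 9 months: F = S·e^((r − q)·T), (r − q) = 0.0647 − 0.0072 = 0.0575
F = 452.71 · e^(0.0575 × 9/12) = 452.71 × 1.044068 = 472.6600
Value of long forward = (F − K)·e^(−rT) = (472.6600 − 472.29) · e^(−0.0647·9/12)
= 0.3700 × 0.952634 = 0.35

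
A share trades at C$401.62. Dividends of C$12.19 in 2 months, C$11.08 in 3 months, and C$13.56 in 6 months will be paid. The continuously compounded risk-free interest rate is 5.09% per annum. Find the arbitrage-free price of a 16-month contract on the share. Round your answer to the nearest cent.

PV(dividends) I = 12.19·e^(−0.0509·2/12) + 11.08·e^(−0.0509·3/12) + 13.56·e^(−0.0509·6/12)
I = 12.0870 + 10.9399 + 13.2193 = 36.2462
F = (S − I)·e^(rT) = (401.62 − 36.2462) · e^(0.0509·16/12)
= 365.3738 · e^0.067867 = 365.3738 × 1.070223 = C$391.03

C$391.03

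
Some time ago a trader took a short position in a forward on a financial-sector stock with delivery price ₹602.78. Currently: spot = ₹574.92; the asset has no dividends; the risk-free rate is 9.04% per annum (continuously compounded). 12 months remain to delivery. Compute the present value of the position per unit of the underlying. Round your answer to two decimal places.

-₹24.24

Current fair forward for the remaining 12 months: F = S·e^(r·T), r = 0.0904
F = 574.92 · e^(0.0904 × 12/12) = 574.92 × 1.094612 = 629.3143
Value of long forward = (F − K)·e^(−rT) = (629.3143 − 602.78) · e^(−0.0904·12/12)
= 26.5343 × 0.913566 = 24.24
Short position value = −(long value) = -₹24.24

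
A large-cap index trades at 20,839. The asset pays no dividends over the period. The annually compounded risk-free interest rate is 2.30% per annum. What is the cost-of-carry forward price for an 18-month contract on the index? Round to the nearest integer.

F = S · (1+r)^T
= 20839 × 1.034698
F = 21,562

21,562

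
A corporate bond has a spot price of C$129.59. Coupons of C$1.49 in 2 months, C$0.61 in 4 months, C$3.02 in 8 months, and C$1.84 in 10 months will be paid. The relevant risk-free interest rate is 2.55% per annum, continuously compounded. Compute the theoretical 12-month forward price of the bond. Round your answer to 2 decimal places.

PV(coupons) I = 1.49·e^(−0.0255·2/12) + 0.61·e^(−0.0255·4/12) + 3.02·e^(−0.0255·8/12) + 1.84·e^(−0.0255·10/12)
I = 1.4837 + 0.6048 + 2.9691 + 1.8013 = 6.8589
F = (S − I)·e^(rT) = (129.59 − 6.8589) · e^(0.0255·12/12)
= 122.7311 · e^0.025500 = 122.7311 × 1.025828 = C$125.90

C$125.90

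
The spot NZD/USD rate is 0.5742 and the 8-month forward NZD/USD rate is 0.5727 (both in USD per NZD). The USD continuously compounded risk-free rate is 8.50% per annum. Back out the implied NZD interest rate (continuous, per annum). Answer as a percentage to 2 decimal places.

8.89%

F = S·e^((r_USD − r_NZD)T) ⇒ r_NZD = r_USD − ln(F/S)/T
ln(0.5727/0.5742) = -0.002616; /(8/12) = -0.003924
r_NZD = 0.0850 + 0.003924 = 0.088924
r_NZD = 8.89%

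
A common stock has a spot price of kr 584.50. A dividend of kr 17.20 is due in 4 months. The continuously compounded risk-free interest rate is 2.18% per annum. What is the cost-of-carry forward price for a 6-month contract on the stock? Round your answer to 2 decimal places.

kr 573.64

PV(dividends) I = 17.20·e^(−0.0218·4/12)
I = 17.0755
F = (S − I)·e^(rT) = (584.50 − 17.0755) · e^(0.0218·6/12)
= 567.4245 · e^0.010900 = 567.4245 × 1.010960 = kr 573.64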